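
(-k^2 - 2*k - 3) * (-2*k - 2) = 2*k^3 + 6*k^2 + 10*k + 6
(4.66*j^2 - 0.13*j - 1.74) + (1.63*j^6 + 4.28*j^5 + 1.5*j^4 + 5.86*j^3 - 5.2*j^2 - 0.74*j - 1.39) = 1.63*j^6 + 4.28*j^5 + 1.5*j^4 + 5.86*j^3 - 0.54*j^2 - 0.87*j - 3.13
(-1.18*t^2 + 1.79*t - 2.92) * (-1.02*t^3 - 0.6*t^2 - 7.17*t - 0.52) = 1.2036*t^5 - 1.1178*t^4 + 10.365*t^3 - 10.4687*t^2 + 20.0056*t + 1.5184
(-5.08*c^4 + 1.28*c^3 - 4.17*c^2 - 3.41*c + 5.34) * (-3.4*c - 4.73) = 17.272*c^5 + 19.6764*c^4 + 8.1236*c^3 + 31.3181*c^2 - 2.0267*c - 25.2582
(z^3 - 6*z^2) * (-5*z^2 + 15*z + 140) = -5*z^5 + 45*z^4 + 50*z^3 - 840*z^2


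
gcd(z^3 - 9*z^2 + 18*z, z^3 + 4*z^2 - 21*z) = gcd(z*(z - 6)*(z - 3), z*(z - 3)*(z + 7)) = z^2 - 3*z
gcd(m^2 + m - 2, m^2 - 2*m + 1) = m - 1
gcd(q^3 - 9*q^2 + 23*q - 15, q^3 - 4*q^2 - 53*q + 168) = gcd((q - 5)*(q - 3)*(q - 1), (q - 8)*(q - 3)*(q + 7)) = q - 3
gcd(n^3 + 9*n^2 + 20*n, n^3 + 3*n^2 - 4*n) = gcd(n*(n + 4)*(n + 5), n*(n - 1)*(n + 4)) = n^2 + 4*n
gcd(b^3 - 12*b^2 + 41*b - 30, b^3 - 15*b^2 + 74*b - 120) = b^2 - 11*b + 30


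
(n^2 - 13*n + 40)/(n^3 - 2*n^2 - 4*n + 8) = (n^2 - 13*n + 40)/(n^3 - 2*n^2 - 4*n + 8)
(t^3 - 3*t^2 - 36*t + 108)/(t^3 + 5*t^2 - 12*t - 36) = (t - 6)/(t + 2)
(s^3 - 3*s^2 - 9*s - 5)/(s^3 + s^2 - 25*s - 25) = (s + 1)/(s + 5)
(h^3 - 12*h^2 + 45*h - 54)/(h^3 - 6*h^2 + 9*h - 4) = (h^3 - 12*h^2 + 45*h - 54)/(h^3 - 6*h^2 + 9*h - 4)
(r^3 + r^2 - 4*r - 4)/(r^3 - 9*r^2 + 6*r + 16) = (r + 2)/(r - 8)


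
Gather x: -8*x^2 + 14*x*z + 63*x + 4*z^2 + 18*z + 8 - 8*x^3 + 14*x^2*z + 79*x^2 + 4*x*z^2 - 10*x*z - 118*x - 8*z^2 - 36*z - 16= -8*x^3 + x^2*(14*z + 71) + x*(4*z^2 + 4*z - 55) - 4*z^2 - 18*z - 8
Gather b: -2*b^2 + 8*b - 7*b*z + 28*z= -2*b^2 + b*(8 - 7*z) + 28*z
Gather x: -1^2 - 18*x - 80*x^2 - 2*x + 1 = -80*x^2 - 20*x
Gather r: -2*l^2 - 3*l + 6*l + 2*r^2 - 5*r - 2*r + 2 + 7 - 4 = -2*l^2 + 3*l + 2*r^2 - 7*r + 5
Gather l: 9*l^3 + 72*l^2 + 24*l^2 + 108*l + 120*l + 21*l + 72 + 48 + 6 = 9*l^3 + 96*l^2 + 249*l + 126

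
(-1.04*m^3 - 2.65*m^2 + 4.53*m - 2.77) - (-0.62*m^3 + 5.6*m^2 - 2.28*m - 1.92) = -0.42*m^3 - 8.25*m^2 + 6.81*m - 0.85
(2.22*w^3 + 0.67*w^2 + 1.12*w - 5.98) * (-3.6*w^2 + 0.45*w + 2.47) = -7.992*w^5 - 1.413*w^4 + 1.7529*w^3 + 23.6869*w^2 + 0.0754000000000001*w - 14.7706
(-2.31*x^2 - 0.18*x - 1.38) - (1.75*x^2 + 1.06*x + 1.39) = -4.06*x^2 - 1.24*x - 2.77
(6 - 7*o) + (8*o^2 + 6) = 8*o^2 - 7*o + 12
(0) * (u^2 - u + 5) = 0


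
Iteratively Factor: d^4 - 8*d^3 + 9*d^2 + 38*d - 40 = (d - 5)*(d^3 - 3*d^2 - 6*d + 8) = (d - 5)*(d + 2)*(d^2 - 5*d + 4) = (d - 5)*(d - 4)*(d + 2)*(d - 1)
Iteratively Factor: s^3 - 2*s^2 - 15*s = (s - 5)*(s^2 + 3*s) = s*(s - 5)*(s + 3)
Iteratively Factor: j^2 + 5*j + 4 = (j + 1)*(j + 4)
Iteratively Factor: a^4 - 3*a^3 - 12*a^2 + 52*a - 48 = (a - 3)*(a^3 - 12*a + 16) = (a - 3)*(a + 4)*(a^2 - 4*a + 4) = (a - 3)*(a - 2)*(a + 4)*(a - 2)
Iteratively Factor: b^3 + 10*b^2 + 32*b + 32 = (b + 4)*(b^2 + 6*b + 8) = (b + 2)*(b + 4)*(b + 4)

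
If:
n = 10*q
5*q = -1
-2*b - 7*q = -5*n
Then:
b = -43/10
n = -2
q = -1/5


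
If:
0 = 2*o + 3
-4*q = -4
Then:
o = -3/2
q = 1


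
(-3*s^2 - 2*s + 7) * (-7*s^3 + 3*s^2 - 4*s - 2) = 21*s^5 + 5*s^4 - 43*s^3 + 35*s^2 - 24*s - 14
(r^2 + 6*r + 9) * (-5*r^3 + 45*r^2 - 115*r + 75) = -5*r^5 + 15*r^4 + 110*r^3 - 210*r^2 - 585*r + 675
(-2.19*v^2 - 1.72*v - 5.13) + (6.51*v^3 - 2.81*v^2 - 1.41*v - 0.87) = 6.51*v^3 - 5.0*v^2 - 3.13*v - 6.0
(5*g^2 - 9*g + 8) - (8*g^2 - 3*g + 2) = -3*g^2 - 6*g + 6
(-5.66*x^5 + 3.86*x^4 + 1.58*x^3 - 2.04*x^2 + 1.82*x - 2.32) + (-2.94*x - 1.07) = -5.66*x^5 + 3.86*x^4 + 1.58*x^3 - 2.04*x^2 - 1.12*x - 3.39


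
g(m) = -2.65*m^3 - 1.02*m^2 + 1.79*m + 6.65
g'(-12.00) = -1118.53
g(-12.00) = 4417.49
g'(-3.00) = -63.64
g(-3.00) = 63.65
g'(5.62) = -260.77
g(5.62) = -485.89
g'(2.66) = -59.89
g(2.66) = -45.68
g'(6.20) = -316.46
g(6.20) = -653.03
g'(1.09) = -9.88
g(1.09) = 3.96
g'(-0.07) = 1.89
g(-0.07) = 6.52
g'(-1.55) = -14.15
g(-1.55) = 11.29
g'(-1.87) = -22.20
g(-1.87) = 17.06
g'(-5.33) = -213.19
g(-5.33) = 369.39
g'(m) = -7.95*m^2 - 2.04*m + 1.79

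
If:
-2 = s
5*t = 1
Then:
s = -2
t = 1/5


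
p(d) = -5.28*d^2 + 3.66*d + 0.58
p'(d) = 3.66 - 10.56*d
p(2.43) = -21.70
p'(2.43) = -22.00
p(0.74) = 0.40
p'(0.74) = -4.15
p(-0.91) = -7.12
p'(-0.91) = 13.27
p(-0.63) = -3.82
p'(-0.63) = 10.31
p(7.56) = -273.52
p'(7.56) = -76.17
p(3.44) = -49.31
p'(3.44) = -32.67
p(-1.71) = -21.12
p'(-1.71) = 21.72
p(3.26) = -43.60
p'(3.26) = -30.77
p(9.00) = -394.16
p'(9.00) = -91.38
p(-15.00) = -1242.32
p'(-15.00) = 162.06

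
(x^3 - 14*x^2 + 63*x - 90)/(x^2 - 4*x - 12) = (x^2 - 8*x + 15)/(x + 2)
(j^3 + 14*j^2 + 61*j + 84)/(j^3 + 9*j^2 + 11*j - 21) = (j + 4)/(j - 1)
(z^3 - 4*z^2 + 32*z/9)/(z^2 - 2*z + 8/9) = z*(3*z - 8)/(3*z - 2)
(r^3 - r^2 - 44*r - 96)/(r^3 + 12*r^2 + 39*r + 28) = (r^2 - 5*r - 24)/(r^2 + 8*r + 7)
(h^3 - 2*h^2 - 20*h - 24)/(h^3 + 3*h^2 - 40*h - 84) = (h + 2)/(h + 7)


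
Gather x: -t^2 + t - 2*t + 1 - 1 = -t^2 - t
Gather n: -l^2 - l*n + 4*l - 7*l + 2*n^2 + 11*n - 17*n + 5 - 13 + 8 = -l^2 - 3*l + 2*n^2 + n*(-l - 6)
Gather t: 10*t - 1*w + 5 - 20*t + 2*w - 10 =-10*t + w - 5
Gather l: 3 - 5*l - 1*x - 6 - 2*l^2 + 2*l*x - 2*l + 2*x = -2*l^2 + l*(2*x - 7) + x - 3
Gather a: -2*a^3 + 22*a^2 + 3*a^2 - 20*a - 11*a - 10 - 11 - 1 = -2*a^3 + 25*a^2 - 31*a - 22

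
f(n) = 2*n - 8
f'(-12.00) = 2.00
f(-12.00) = -32.00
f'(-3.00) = 2.00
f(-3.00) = -14.00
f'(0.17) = 2.00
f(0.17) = -7.66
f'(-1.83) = 2.00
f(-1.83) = -11.66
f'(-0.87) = 2.00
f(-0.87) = -9.74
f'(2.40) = 2.00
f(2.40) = -3.20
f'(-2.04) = 2.00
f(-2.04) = -12.08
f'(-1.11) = 2.00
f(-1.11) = -10.22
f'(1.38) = 2.00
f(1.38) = -5.24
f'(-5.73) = 2.00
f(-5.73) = -19.46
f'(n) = 2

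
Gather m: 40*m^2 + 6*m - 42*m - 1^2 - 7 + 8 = 40*m^2 - 36*m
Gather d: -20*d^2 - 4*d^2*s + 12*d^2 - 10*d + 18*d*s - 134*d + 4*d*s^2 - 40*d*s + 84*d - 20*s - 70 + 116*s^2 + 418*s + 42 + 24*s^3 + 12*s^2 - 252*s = d^2*(-4*s - 8) + d*(4*s^2 - 22*s - 60) + 24*s^3 + 128*s^2 + 146*s - 28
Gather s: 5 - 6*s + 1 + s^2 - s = s^2 - 7*s + 6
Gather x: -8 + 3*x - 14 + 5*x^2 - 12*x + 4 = 5*x^2 - 9*x - 18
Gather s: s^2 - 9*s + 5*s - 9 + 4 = s^2 - 4*s - 5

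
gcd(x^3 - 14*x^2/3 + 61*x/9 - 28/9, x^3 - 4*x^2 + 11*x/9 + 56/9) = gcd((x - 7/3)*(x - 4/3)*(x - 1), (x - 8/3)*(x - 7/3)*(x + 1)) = x - 7/3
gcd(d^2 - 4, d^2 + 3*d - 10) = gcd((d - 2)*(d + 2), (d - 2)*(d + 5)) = d - 2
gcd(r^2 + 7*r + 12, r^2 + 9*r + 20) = r + 4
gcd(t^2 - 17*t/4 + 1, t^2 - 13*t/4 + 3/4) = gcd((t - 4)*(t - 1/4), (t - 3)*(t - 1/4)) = t - 1/4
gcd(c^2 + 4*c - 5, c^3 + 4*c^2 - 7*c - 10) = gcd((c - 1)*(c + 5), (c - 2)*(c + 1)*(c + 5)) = c + 5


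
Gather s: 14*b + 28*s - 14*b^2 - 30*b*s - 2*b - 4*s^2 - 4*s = -14*b^2 + 12*b - 4*s^2 + s*(24 - 30*b)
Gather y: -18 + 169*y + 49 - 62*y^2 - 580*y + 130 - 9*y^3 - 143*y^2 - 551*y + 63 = -9*y^3 - 205*y^2 - 962*y + 224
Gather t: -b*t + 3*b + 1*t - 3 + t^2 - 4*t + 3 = 3*b + t^2 + t*(-b - 3)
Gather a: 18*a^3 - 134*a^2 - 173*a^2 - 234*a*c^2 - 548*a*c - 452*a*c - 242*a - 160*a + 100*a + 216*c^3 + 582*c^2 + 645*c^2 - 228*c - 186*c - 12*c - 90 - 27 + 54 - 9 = 18*a^3 - 307*a^2 + a*(-234*c^2 - 1000*c - 302) + 216*c^3 + 1227*c^2 - 426*c - 72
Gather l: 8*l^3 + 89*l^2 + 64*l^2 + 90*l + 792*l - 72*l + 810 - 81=8*l^3 + 153*l^2 + 810*l + 729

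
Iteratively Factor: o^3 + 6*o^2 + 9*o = (o + 3)*(o^2 + 3*o) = (o + 3)^2*(o)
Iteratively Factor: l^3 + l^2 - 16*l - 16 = (l - 4)*(l^2 + 5*l + 4) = (l - 4)*(l + 4)*(l + 1)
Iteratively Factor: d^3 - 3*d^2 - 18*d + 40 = (d - 5)*(d^2 + 2*d - 8) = (d - 5)*(d + 4)*(d - 2)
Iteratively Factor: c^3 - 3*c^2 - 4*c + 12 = (c - 2)*(c^2 - c - 6) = (c - 2)*(c + 2)*(c - 3)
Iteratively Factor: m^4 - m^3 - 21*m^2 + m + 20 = (m + 4)*(m^3 - 5*m^2 - m + 5) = (m - 5)*(m + 4)*(m^2 - 1) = (m - 5)*(m + 1)*(m + 4)*(m - 1)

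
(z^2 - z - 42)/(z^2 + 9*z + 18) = (z - 7)/(z + 3)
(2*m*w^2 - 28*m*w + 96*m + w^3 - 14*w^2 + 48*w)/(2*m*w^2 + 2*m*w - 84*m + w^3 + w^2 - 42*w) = (w - 8)/(w + 7)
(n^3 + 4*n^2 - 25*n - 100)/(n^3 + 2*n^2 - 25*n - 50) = (n + 4)/(n + 2)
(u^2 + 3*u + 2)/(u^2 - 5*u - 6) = (u + 2)/(u - 6)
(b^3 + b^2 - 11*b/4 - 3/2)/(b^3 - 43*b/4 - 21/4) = (2*b^2 + b - 6)/(2*b^2 - b - 21)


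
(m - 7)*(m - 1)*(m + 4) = m^3 - 4*m^2 - 25*m + 28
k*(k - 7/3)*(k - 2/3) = k^3 - 3*k^2 + 14*k/9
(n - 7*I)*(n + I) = n^2 - 6*I*n + 7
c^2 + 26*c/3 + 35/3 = (c + 5/3)*(c + 7)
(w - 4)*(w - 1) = w^2 - 5*w + 4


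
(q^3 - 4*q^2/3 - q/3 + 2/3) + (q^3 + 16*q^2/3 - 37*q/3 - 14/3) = 2*q^3 + 4*q^2 - 38*q/3 - 4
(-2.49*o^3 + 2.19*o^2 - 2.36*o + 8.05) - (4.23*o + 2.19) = -2.49*o^3 + 2.19*o^2 - 6.59*o + 5.86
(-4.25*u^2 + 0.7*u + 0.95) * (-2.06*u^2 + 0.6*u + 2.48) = 8.755*u^4 - 3.992*u^3 - 12.077*u^2 + 2.306*u + 2.356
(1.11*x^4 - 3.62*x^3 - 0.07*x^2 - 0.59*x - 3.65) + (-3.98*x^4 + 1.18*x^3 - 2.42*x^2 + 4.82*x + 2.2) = -2.87*x^4 - 2.44*x^3 - 2.49*x^2 + 4.23*x - 1.45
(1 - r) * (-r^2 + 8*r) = r^3 - 9*r^2 + 8*r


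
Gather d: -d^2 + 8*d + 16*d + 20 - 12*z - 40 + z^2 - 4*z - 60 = -d^2 + 24*d + z^2 - 16*z - 80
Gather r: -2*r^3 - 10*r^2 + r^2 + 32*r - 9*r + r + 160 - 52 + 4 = -2*r^3 - 9*r^2 + 24*r + 112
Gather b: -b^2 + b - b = -b^2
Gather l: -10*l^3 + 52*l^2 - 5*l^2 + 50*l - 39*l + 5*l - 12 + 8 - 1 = -10*l^3 + 47*l^2 + 16*l - 5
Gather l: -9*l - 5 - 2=-9*l - 7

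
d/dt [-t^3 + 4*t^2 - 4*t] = -3*t^2 + 8*t - 4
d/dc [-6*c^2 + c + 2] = 1 - 12*c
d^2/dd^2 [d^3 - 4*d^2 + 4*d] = 6*d - 8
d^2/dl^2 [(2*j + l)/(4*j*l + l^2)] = 2*(3*l*(-2*j - l)*(4*j + l) + 4*(2*j + l)^3)/(l^3*(4*j + l)^3)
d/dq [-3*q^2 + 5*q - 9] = 5 - 6*q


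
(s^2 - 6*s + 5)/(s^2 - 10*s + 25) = (s - 1)/(s - 5)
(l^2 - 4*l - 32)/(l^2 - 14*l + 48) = (l + 4)/(l - 6)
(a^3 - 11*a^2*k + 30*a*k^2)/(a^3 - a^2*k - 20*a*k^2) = (a - 6*k)/(a + 4*k)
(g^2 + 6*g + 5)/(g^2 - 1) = (g + 5)/(g - 1)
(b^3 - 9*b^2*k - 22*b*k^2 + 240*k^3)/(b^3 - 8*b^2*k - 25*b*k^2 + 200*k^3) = (b - 6*k)/(b - 5*k)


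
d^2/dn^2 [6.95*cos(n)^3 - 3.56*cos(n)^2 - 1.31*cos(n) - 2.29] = -3.9025*cos(n) + 7.12*cos(2*n) - 15.6375*cos(3*n)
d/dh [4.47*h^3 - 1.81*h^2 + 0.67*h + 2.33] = 13.41*h^2 - 3.62*h + 0.67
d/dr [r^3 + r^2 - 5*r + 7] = 3*r^2 + 2*r - 5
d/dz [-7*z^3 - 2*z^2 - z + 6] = -21*z^2 - 4*z - 1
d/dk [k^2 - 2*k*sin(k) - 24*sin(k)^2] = -2*k*cos(k) + 2*k - 2*sin(k) - 24*sin(2*k)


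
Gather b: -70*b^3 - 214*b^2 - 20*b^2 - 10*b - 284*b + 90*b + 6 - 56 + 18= -70*b^3 - 234*b^2 - 204*b - 32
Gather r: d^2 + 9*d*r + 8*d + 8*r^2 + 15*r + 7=d^2 + 8*d + 8*r^2 + r*(9*d + 15) + 7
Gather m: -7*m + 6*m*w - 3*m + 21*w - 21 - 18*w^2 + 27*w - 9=m*(6*w - 10) - 18*w^2 + 48*w - 30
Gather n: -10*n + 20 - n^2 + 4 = -n^2 - 10*n + 24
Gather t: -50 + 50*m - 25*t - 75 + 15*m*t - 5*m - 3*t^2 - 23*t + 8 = 45*m - 3*t^2 + t*(15*m - 48) - 117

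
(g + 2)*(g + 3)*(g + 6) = g^3 + 11*g^2 + 36*g + 36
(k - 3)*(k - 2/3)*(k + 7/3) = k^3 - 4*k^2/3 - 59*k/9 + 14/3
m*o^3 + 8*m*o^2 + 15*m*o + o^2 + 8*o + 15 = (o + 3)*(o + 5)*(m*o + 1)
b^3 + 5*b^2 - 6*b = b*(b - 1)*(b + 6)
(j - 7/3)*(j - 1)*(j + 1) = j^3 - 7*j^2/3 - j + 7/3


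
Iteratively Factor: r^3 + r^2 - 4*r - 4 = (r + 2)*(r^2 - r - 2) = (r + 1)*(r + 2)*(r - 2)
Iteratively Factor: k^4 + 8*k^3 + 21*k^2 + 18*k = (k)*(k^3 + 8*k^2 + 21*k + 18) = k*(k + 2)*(k^2 + 6*k + 9) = k*(k + 2)*(k + 3)*(k + 3)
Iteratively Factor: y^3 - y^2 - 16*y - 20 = (y + 2)*(y^2 - 3*y - 10) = (y - 5)*(y + 2)*(y + 2)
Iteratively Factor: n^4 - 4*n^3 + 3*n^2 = (n)*(n^3 - 4*n^2 + 3*n) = n*(n - 3)*(n^2 - n) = n*(n - 3)*(n - 1)*(n)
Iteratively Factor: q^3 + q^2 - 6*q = (q + 3)*(q^2 - 2*q) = (q - 2)*(q + 3)*(q)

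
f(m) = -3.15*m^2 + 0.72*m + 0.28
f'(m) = 0.72 - 6.3*m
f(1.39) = -4.81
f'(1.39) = -8.04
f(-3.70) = -45.51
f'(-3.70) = 24.03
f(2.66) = -20.09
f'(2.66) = -16.04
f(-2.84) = -27.17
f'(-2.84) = 18.61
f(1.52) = -5.90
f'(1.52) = -8.86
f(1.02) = -2.26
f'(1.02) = -5.71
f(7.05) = -151.21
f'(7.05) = -43.70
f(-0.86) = -2.67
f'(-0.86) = 6.14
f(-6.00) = -117.44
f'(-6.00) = 38.52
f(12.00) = -444.68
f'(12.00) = -74.88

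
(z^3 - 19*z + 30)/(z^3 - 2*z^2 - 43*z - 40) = (z^2 - 5*z + 6)/(z^2 - 7*z - 8)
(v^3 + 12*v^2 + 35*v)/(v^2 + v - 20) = v*(v + 7)/(v - 4)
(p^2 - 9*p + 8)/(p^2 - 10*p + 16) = (p - 1)/(p - 2)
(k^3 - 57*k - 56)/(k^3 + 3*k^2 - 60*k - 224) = (k + 1)/(k + 4)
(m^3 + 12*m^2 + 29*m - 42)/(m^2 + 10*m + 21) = (m^2 + 5*m - 6)/(m + 3)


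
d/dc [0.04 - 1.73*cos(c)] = 1.73*sin(c)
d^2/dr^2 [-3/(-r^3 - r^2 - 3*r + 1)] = 6*(-(3*r + 1)*(r^3 + r^2 + 3*r - 1) + (3*r^2 + 2*r + 3)^2)/(r^3 + r^2 + 3*r - 1)^3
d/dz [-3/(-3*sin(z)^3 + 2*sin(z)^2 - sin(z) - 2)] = 3*(-9*sin(z)^2 + 4*sin(z) - 1)*cos(z)/(3*sin(z)^3 - 2*sin(z)^2 + sin(z) + 2)^2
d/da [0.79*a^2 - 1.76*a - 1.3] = 1.58*a - 1.76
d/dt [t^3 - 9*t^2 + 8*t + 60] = 3*t^2 - 18*t + 8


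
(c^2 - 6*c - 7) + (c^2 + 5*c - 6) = 2*c^2 - c - 13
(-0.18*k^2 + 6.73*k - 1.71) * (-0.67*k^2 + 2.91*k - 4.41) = 0.1206*k^4 - 5.0329*k^3 + 21.5238*k^2 - 34.6554*k + 7.5411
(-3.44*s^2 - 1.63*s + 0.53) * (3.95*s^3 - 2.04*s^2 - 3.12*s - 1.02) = -13.588*s^5 + 0.5791*s^4 + 16.1515*s^3 + 7.5132*s^2 + 0.00899999999999967*s - 0.5406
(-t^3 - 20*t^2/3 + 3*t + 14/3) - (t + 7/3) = -t^3 - 20*t^2/3 + 2*t + 7/3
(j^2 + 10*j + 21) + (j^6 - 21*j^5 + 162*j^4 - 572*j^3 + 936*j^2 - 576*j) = j^6 - 21*j^5 + 162*j^4 - 572*j^3 + 937*j^2 - 566*j + 21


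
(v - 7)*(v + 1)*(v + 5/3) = v^3 - 13*v^2/3 - 17*v - 35/3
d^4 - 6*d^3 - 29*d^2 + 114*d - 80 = (d - 8)*(d - 2)*(d - 1)*(d + 5)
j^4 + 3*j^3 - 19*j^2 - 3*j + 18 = (j - 3)*(j - 1)*(j + 1)*(j + 6)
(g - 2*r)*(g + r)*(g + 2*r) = g^3 + g^2*r - 4*g*r^2 - 4*r^3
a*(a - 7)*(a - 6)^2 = a^4 - 19*a^3 + 120*a^2 - 252*a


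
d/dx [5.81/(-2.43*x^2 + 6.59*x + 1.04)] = (28.2366*x - 38.2879)/(-2.43*x^2 + 6.59*x + 1.04)^2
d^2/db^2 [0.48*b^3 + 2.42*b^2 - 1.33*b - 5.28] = 2.88*b + 4.84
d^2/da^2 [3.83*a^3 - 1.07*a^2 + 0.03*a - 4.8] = 22.98*a - 2.14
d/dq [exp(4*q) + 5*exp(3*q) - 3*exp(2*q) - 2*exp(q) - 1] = (4*exp(3*q) + 15*exp(2*q) - 6*exp(q) - 2)*exp(q)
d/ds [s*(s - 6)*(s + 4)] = 3*s^2 - 4*s - 24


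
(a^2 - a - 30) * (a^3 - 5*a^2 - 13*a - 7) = a^5 - 6*a^4 - 38*a^3 + 156*a^2 + 397*a + 210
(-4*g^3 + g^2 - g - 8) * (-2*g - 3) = 8*g^4 + 10*g^3 - g^2 + 19*g + 24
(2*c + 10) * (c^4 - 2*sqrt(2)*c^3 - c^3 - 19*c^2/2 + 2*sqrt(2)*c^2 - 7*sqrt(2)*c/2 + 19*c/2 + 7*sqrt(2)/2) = 2*c^5 - 4*sqrt(2)*c^4 + 8*c^4 - 29*c^3 - 16*sqrt(2)*c^3 - 76*c^2 + 13*sqrt(2)*c^2 - 28*sqrt(2)*c + 95*c + 35*sqrt(2)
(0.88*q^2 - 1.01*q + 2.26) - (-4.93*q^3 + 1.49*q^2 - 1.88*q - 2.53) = 4.93*q^3 - 0.61*q^2 + 0.87*q + 4.79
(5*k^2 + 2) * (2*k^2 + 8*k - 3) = 10*k^4 + 40*k^3 - 11*k^2 + 16*k - 6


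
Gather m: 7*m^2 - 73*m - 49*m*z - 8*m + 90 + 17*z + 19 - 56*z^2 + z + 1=7*m^2 + m*(-49*z - 81) - 56*z^2 + 18*z + 110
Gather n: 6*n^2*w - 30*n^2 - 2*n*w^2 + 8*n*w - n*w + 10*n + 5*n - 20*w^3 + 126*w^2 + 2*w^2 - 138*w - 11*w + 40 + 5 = n^2*(6*w - 30) + n*(-2*w^2 + 7*w + 15) - 20*w^3 + 128*w^2 - 149*w + 45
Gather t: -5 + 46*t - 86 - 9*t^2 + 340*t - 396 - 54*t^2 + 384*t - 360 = -63*t^2 + 770*t - 847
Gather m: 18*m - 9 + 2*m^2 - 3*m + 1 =2*m^2 + 15*m - 8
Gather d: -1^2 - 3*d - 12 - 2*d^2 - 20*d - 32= -2*d^2 - 23*d - 45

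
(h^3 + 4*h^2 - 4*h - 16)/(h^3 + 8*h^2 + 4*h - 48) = (h + 2)/(h + 6)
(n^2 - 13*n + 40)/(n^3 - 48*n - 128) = (n - 5)/(n^2 + 8*n + 16)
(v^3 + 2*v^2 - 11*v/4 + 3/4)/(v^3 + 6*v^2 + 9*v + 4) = (4*v^3 + 8*v^2 - 11*v + 3)/(4*(v^3 + 6*v^2 + 9*v + 4))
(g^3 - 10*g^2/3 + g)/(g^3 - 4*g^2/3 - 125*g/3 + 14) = g*(g - 3)/(g^2 - g - 42)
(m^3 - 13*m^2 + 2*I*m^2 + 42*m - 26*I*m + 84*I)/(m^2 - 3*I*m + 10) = (m^2 - 13*m + 42)/(m - 5*I)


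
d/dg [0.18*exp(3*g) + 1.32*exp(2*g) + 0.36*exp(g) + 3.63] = (0.54*exp(2*g) + 2.64*exp(g) + 0.36)*exp(g)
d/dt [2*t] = 2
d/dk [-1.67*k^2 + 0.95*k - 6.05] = 0.95 - 3.34*k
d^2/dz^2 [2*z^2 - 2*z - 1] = 4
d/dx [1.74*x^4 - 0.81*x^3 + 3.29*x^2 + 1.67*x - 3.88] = 6.96*x^3 - 2.43*x^2 + 6.58*x + 1.67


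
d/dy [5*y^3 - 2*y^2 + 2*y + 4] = 15*y^2 - 4*y + 2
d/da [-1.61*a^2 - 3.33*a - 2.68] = -3.22*a - 3.33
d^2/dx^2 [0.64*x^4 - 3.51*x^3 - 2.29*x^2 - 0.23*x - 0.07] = 7.68*x^2 - 21.06*x - 4.58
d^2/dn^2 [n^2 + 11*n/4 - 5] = 2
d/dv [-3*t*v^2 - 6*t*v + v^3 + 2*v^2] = -6*t*v - 6*t + 3*v^2 + 4*v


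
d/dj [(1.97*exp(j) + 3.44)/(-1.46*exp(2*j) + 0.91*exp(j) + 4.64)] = (2.8762*exp(2*j) + 10.0448*exp(j) + 6.0104)*exp(j)/(2.1316*exp(4*j) - 2.6572*exp(3*j) - 12.7207*exp(2*j) + 8.4448*exp(j) + 21.5296)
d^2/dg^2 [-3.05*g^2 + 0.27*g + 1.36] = -6.10000000000000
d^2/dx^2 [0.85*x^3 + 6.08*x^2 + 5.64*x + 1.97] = 5.1*x + 12.16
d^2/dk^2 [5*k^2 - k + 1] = 10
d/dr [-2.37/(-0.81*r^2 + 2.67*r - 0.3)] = (6.3279 - 3.8394*r)/(0.81*r^2 - 2.67*r + 0.3)^2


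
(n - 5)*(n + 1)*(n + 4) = n^3 - 21*n - 20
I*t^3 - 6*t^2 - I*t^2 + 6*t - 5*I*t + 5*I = (t + I)*(t + 5*I)*(I*t - I)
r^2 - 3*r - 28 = (r - 7)*(r + 4)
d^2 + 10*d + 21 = (d + 3)*(d + 7)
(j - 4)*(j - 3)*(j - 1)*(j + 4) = j^4 - 4*j^3 - 13*j^2 + 64*j - 48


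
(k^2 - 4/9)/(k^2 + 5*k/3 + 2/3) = (k - 2/3)/(k + 1)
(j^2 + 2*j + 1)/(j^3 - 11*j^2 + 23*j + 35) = (j + 1)/(j^2 - 12*j + 35)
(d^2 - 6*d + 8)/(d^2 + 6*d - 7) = (d^2 - 6*d + 8)/(d^2 + 6*d - 7)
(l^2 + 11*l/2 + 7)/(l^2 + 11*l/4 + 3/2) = 2*(2*l + 7)/(4*l + 3)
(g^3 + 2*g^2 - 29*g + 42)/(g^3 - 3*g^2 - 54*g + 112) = (g - 3)/(g - 8)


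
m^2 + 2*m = m*(m + 2)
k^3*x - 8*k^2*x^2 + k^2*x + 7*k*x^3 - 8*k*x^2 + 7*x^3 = (k - 7*x)*(k - x)*(k*x + x)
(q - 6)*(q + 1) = q^2 - 5*q - 6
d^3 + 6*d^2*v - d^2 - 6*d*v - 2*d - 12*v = (d - 2)*(d + 1)*(d + 6*v)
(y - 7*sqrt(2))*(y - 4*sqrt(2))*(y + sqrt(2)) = y^3 - 10*sqrt(2)*y^2 + 34*y + 56*sqrt(2)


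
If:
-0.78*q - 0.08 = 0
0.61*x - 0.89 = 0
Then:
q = -0.10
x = 1.46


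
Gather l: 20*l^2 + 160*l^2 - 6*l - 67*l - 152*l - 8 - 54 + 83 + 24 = 180*l^2 - 225*l + 45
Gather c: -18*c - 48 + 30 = -18*c - 18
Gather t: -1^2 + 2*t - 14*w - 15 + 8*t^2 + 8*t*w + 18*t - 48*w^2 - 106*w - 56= 8*t^2 + t*(8*w + 20) - 48*w^2 - 120*w - 72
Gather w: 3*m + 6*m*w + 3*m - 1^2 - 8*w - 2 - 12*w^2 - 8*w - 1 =6*m - 12*w^2 + w*(6*m - 16) - 4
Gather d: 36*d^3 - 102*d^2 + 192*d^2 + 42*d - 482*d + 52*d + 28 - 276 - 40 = 36*d^3 + 90*d^2 - 388*d - 288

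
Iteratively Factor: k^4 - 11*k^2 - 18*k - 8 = (k + 2)*(k^3 - 2*k^2 - 7*k - 4) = (k + 1)*(k + 2)*(k^2 - 3*k - 4) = (k - 4)*(k + 1)*(k + 2)*(k + 1)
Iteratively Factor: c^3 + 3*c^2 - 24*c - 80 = (c + 4)*(c^2 - c - 20) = (c + 4)^2*(c - 5)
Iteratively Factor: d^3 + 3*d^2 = (d)*(d^2 + 3*d) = d^2*(d + 3)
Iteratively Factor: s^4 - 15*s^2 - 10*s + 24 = (s - 1)*(s^3 + s^2 - 14*s - 24) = (s - 4)*(s - 1)*(s^2 + 5*s + 6) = (s - 4)*(s - 1)*(s + 3)*(s + 2)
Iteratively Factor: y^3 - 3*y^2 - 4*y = (y + 1)*(y^2 - 4*y) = (y - 4)*(y + 1)*(y)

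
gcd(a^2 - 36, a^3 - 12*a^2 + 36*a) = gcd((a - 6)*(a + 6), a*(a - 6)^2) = a - 6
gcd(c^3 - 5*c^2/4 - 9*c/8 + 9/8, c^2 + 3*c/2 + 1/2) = c + 1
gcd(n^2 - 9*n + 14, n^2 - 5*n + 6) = n - 2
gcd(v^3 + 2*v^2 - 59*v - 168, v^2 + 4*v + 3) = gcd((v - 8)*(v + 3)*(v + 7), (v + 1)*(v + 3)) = v + 3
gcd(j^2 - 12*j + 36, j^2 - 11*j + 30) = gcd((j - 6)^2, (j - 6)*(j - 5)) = j - 6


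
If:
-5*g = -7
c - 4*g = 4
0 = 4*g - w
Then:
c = 48/5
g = 7/5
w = 28/5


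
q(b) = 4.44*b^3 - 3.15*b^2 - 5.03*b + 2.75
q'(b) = 13.32*b^2 - 6.3*b - 5.03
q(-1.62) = -16.25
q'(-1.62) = 40.13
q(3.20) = 99.89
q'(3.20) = 111.21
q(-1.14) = -2.19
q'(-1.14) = 19.46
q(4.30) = 275.89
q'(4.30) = 214.17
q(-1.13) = -1.99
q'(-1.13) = 19.10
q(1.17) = -0.34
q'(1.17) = 5.83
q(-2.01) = -35.92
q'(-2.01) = 61.45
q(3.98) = 212.75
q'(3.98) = 180.89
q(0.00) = 2.75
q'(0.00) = -5.03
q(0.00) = 2.75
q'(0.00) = -5.03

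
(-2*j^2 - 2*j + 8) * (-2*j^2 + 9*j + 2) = 4*j^4 - 14*j^3 - 38*j^2 + 68*j + 16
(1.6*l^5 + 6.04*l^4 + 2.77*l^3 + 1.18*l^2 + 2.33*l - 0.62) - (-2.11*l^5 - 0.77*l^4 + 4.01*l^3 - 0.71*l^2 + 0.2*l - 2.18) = 3.71*l^5 + 6.81*l^4 - 1.24*l^3 + 1.89*l^2 + 2.13*l + 1.56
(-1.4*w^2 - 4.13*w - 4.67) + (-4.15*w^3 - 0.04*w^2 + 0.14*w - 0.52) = -4.15*w^3 - 1.44*w^2 - 3.99*w - 5.19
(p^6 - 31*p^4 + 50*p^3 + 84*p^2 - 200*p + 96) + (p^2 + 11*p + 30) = p^6 - 31*p^4 + 50*p^3 + 85*p^2 - 189*p + 126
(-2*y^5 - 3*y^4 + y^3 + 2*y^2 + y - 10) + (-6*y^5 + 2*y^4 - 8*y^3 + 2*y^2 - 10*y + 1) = -8*y^5 - y^4 - 7*y^3 + 4*y^2 - 9*y - 9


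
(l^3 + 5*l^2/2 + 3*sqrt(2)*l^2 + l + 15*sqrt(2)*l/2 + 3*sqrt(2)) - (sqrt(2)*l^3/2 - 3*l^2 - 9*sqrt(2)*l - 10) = -sqrt(2)*l^3/2 + l^3 + 3*sqrt(2)*l^2 + 11*l^2/2 + l + 33*sqrt(2)*l/2 + 3*sqrt(2) + 10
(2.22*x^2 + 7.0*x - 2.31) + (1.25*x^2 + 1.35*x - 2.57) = 3.47*x^2 + 8.35*x - 4.88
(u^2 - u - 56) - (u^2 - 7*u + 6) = 6*u - 62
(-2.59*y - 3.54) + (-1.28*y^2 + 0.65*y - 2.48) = -1.28*y^2 - 1.94*y - 6.02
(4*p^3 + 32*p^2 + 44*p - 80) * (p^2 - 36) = 4*p^5 + 32*p^4 - 100*p^3 - 1232*p^2 - 1584*p + 2880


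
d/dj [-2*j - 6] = -2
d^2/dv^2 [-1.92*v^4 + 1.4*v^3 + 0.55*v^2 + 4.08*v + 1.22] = -23.04*v^2 + 8.4*v + 1.1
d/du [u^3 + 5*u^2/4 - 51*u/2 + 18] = 3*u^2 + 5*u/2 - 51/2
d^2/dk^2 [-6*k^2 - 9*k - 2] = -12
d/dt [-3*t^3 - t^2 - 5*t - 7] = -9*t^2 - 2*t - 5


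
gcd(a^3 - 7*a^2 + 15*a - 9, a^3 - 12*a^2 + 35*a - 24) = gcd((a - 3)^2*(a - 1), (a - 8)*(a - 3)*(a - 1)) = a^2 - 4*a + 3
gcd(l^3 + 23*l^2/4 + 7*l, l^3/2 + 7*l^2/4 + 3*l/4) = l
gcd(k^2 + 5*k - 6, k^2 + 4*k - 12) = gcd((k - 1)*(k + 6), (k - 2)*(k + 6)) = k + 6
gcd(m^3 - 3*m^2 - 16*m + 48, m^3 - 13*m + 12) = m^2 + m - 12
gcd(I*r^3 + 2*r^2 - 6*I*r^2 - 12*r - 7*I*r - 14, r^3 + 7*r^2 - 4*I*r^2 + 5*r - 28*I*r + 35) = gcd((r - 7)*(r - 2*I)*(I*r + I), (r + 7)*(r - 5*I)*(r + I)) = 1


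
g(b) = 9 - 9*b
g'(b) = -9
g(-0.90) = 17.10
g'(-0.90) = -9.00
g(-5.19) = 55.71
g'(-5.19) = -9.00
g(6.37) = -48.33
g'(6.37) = -9.00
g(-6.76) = 69.84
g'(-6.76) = -9.00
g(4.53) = -31.77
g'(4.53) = -9.00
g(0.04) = 8.64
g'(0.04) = -9.00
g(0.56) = 3.96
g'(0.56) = -9.00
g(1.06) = -0.54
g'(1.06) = -9.00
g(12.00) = -99.00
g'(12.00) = -9.00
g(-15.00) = 144.00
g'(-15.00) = -9.00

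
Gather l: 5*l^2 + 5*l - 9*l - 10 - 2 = 5*l^2 - 4*l - 12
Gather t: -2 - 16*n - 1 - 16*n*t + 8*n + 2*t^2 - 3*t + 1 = -8*n + 2*t^2 + t*(-16*n - 3) - 2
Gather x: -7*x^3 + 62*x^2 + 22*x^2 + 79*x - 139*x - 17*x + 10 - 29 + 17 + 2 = -7*x^3 + 84*x^2 - 77*x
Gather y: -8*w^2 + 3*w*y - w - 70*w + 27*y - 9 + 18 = -8*w^2 - 71*w + y*(3*w + 27) + 9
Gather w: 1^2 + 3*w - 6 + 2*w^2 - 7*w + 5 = 2*w^2 - 4*w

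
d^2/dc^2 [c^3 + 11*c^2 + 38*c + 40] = 6*c + 22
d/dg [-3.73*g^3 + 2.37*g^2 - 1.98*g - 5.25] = -11.19*g^2 + 4.74*g - 1.98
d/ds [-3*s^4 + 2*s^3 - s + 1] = -12*s^3 + 6*s^2 - 1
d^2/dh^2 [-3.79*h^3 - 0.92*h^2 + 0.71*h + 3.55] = -22.74*h - 1.84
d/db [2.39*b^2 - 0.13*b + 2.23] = 4.78*b - 0.13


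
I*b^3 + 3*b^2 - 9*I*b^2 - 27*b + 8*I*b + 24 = (b - 8)*(b - 3*I)*(I*b - I)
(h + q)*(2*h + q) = 2*h^2 + 3*h*q + q^2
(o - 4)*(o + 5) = o^2 + o - 20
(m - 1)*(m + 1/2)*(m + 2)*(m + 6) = m^4 + 15*m^3/2 + 15*m^2/2 - 10*m - 6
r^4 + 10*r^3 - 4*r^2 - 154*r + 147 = (r - 3)*(r - 1)*(r + 7)^2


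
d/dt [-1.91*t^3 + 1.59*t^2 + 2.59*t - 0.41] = -5.73*t^2 + 3.18*t + 2.59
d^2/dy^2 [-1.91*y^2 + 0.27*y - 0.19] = -3.82000000000000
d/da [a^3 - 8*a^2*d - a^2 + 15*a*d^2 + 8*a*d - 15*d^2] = 3*a^2 - 16*a*d - 2*a + 15*d^2 + 8*d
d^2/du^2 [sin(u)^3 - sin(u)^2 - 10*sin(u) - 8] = -9*sin(u)^3 + 4*sin(u)^2 + 16*sin(u) - 2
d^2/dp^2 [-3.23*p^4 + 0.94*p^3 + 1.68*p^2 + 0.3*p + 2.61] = -38.76*p^2 + 5.64*p + 3.36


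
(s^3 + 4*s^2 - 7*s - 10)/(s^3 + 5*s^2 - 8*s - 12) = (s + 5)/(s + 6)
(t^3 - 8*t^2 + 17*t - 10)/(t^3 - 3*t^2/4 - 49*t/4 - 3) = 4*(-t^3 + 8*t^2 - 17*t + 10)/(-4*t^3 + 3*t^2 + 49*t + 12)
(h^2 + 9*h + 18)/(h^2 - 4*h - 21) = (h + 6)/(h - 7)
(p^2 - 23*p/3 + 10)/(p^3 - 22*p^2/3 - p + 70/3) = (3*p^2 - 23*p + 30)/(3*p^3 - 22*p^2 - 3*p + 70)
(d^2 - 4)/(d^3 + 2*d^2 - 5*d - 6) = (d + 2)/(d^2 + 4*d + 3)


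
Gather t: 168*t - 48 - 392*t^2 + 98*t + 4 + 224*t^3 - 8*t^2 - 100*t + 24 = 224*t^3 - 400*t^2 + 166*t - 20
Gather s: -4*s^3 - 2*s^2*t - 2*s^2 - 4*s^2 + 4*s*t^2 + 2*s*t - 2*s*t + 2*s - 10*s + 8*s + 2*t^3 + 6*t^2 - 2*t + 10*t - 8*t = -4*s^3 + s^2*(-2*t - 6) + 4*s*t^2 + 2*t^3 + 6*t^2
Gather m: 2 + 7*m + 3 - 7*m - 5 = 0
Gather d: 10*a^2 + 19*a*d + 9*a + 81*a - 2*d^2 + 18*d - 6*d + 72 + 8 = 10*a^2 + 90*a - 2*d^2 + d*(19*a + 12) + 80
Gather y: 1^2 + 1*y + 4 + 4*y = 5*y + 5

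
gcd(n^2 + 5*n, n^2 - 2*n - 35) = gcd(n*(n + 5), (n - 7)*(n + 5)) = n + 5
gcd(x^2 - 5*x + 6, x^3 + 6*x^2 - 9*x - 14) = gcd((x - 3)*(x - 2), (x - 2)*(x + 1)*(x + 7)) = x - 2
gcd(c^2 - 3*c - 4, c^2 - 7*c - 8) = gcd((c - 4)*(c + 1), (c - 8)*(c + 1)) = c + 1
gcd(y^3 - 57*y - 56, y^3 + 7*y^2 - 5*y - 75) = 1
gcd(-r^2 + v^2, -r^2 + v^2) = r^2 - v^2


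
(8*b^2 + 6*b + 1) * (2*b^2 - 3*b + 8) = 16*b^4 - 12*b^3 + 48*b^2 + 45*b + 8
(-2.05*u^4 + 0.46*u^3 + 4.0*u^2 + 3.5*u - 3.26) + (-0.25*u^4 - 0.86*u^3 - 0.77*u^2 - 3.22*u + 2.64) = -2.3*u^4 - 0.4*u^3 + 3.23*u^2 + 0.28*u - 0.62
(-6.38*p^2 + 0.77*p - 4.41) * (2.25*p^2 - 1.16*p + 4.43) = -14.355*p^4 + 9.1333*p^3 - 39.0791*p^2 + 8.5267*p - 19.5363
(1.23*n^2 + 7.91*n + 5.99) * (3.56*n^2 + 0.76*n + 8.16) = 4.3788*n^4 + 29.0944*n^3 + 37.3728*n^2 + 69.098*n + 48.8784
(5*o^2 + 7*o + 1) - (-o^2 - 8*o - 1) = 6*o^2 + 15*o + 2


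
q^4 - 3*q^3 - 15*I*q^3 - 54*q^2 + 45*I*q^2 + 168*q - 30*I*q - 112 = (q - 2)*(q - 1)*(q - 8*I)*(q - 7*I)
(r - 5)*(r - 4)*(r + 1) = r^3 - 8*r^2 + 11*r + 20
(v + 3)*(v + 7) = v^2 + 10*v + 21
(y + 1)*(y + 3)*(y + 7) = y^3 + 11*y^2 + 31*y + 21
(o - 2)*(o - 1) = o^2 - 3*o + 2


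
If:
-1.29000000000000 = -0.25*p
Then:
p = 5.16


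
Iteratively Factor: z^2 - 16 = (z - 4)*(z + 4)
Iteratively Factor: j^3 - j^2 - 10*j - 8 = (j + 1)*(j^2 - 2*j - 8) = (j + 1)*(j + 2)*(j - 4)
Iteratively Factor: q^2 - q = (q)*(q - 1)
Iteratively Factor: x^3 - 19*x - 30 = (x + 2)*(x^2 - 2*x - 15) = (x - 5)*(x + 2)*(x + 3)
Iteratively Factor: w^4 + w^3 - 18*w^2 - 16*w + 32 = (w - 4)*(w^3 + 5*w^2 + 2*w - 8) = (w - 4)*(w + 4)*(w^2 + w - 2) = (w - 4)*(w - 1)*(w + 4)*(w + 2)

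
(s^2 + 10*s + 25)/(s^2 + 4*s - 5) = (s + 5)/(s - 1)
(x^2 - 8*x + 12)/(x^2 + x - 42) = (x - 2)/(x + 7)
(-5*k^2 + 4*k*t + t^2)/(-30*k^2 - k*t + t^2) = (-k + t)/(-6*k + t)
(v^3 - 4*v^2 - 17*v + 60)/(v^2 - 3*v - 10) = (v^2 + v - 12)/(v + 2)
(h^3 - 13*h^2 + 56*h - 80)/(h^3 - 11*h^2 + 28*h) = (h^2 - 9*h + 20)/(h*(h - 7))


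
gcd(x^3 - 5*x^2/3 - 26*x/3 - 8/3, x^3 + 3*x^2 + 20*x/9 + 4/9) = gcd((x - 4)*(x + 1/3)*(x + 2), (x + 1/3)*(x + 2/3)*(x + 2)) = x^2 + 7*x/3 + 2/3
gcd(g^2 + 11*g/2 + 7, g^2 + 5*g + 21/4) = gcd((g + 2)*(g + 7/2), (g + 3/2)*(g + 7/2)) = g + 7/2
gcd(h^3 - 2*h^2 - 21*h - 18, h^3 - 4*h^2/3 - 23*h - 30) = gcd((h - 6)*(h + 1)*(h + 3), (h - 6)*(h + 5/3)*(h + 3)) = h^2 - 3*h - 18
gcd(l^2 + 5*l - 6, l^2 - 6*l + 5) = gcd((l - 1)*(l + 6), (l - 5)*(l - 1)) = l - 1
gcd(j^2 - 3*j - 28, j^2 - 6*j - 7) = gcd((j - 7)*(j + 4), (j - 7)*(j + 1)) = j - 7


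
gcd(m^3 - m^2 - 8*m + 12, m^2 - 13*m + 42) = 1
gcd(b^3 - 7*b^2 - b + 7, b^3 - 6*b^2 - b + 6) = b^2 - 1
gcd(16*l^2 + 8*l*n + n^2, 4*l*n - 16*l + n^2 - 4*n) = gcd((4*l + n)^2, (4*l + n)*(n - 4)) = 4*l + n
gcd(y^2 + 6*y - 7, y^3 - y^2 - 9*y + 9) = y - 1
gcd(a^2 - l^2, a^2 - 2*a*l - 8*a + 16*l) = 1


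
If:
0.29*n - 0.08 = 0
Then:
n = 0.28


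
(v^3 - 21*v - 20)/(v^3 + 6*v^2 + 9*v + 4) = (v - 5)/(v + 1)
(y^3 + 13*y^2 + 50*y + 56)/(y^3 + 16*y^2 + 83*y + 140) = (y + 2)/(y + 5)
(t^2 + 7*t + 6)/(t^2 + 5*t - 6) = (t + 1)/(t - 1)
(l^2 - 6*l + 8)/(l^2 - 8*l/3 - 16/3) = 3*(l - 2)/(3*l + 4)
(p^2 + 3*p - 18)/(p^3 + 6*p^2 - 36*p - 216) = (p - 3)/(p^2 - 36)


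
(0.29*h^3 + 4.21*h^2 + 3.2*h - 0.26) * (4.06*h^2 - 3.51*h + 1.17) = 1.1774*h^5 + 16.0747*h^4 - 1.4458*h^3 - 7.3619*h^2 + 4.6566*h - 0.3042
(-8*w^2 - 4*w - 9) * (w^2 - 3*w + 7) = -8*w^4 + 20*w^3 - 53*w^2 - w - 63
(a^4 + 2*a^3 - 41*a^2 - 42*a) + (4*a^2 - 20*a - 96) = a^4 + 2*a^3 - 37*a^2 - 62*a - 96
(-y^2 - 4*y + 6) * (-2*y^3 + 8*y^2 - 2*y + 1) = 2*y^5 - 42*y^3 + 55*y^2 - 16*y + 6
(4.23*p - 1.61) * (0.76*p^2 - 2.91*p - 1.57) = 3.2148*p^3 - 13.5329*p^2 - 1.956*p + 2.5277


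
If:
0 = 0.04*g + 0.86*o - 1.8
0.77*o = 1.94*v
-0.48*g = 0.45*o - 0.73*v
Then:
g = -0.71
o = 2.13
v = 0.84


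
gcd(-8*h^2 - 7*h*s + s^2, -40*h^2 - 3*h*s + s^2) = -8*h + s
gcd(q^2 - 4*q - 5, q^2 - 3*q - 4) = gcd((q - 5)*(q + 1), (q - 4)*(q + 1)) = q + 1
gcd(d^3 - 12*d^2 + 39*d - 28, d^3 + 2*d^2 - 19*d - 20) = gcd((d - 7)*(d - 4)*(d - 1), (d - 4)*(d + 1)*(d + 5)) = d - 4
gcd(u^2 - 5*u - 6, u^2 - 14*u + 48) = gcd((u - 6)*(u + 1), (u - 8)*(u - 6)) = u - 6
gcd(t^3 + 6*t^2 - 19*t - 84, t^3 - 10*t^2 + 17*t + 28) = t - 4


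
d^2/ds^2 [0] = 0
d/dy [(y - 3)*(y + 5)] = 2*y + 2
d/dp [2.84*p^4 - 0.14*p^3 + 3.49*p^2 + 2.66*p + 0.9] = 11.36*p^3 - 0.42*p^2 + 6.98*p + 2.66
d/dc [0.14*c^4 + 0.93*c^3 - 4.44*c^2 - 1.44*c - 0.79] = 0.56*c^3 + 2.79*c^2 - 8.88*c - 1.44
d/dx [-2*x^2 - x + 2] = -4*x - 1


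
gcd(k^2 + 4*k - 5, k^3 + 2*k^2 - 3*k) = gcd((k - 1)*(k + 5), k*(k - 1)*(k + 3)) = k - 1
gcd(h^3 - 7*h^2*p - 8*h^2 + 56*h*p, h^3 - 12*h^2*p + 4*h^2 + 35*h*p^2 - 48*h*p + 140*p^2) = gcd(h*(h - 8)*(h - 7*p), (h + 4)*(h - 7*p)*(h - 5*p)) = -h + 7*p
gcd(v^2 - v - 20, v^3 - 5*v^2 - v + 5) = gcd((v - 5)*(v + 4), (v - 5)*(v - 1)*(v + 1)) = v - 5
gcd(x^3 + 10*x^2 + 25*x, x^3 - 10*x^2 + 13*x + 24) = 1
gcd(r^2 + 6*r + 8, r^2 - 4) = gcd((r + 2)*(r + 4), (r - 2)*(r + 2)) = r + 2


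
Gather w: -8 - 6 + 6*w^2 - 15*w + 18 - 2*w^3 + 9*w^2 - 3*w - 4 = -2*w^3 + 15*w^2 - 18*w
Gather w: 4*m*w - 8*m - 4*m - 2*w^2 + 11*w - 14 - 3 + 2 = -12*m - 2*w^2 + w*(4*m + 11) - 15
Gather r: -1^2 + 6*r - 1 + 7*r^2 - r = 7*r^2 + 5*r - 2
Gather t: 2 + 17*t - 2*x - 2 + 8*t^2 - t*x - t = 8*t^2 + t*(16 - x) - 2*x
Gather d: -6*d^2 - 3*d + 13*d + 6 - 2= -6*d^2 + 10*d + 4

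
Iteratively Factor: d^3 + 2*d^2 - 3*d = (d + 3)*(d^2 - d) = (d - 1)*(d + 3)*(d)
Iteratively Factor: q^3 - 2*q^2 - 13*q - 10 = (q + 1)*(q^2 - 3*q - 10) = (q - 5)*(q + 1)*(q + 2)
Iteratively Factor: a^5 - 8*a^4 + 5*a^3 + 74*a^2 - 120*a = (a - 5)*(a^4 - 3*a^3 - 10*a^2 + 24*a) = (a - 5)*(a - 2)*(a^3 - a^2 - 12*a) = (a - 5)*(a - 2)*(a + 3)*(a^2 - 4*a) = a*(a - 5)*(a - 2)*(a + 3)*(a - 4)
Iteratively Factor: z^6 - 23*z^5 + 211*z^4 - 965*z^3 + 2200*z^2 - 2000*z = (z)*(z^5 - 23*z^4 + 211*z^3 - 965*z^2 + 2200*z - 2000) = z*(z - 5)*(z^4 - 18*z^3 + 121*z^2 - 360*z + 400) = z*(z - 5)^2*(z^3 - 13*z^2 + 56*z - 80) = z*(z - 5)^2*(z - 4)*(z^2 - 9*z + 20) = z*(z - 5)^2*(z - 4)^2*(z - 5)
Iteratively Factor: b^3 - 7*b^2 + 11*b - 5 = (b - 1)*(b^2 - 6*b + 5) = (b - 5)*(b - 1)*(b - 1)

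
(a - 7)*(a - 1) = a^2 - 8*a + 7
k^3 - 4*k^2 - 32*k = k*(k - 8)*(k + 4)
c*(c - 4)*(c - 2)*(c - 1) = c^4 - 7*c^3 + 14*c^2 - 8*c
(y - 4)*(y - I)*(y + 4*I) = y^3 - 4*y^2 + 3*I*y^2 + 4*y - 12*I*y - 16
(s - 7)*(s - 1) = s^2 - 8*s + 7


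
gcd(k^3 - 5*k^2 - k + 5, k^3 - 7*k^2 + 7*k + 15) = k^2 - 4*k - 5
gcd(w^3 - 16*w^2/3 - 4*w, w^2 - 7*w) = w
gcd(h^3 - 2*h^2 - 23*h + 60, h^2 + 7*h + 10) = h + 5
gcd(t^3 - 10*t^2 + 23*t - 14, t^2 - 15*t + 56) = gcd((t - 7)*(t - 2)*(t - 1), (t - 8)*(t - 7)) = t - 7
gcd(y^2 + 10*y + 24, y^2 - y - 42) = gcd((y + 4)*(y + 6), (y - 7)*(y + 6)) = y + 6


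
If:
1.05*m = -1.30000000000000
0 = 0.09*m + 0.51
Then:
No Solution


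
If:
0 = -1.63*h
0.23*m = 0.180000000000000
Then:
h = 0.00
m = 0.78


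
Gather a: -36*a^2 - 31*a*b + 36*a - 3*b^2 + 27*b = -36*a^2 + a*(36 - 31*b) - 3*b^2 + 27*b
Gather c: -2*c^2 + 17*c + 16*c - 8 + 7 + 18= -2*c^2 + 33*c + 17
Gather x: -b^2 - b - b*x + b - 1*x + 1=-b^2 + x*(-b - 1) + 1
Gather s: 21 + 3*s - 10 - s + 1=2*s + 12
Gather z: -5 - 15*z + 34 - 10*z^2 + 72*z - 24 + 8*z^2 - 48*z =-2*z^2 + 9*z + 5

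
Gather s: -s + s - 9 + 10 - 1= 0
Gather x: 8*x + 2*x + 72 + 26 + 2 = 10*x + 100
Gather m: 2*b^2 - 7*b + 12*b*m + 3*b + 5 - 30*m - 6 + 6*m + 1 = 2*b^2 - 4*b + m*(12*b - 24)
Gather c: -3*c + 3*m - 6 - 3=-3*c + 3*m - 9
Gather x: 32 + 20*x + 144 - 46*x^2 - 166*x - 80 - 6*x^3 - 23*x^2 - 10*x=-6*x^3 - 69*x^2 - 156*x + 96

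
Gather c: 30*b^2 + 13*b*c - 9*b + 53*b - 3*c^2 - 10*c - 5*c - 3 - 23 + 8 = 30*b^2 + 44*b - 3*c^2 + c*(13*b - 15) - 18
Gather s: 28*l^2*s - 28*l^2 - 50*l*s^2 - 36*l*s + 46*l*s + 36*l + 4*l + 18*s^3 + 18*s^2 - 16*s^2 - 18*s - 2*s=-28*l^2 + 40*l + 18*s^3 + s^2*(2 - 50*l) + s*(28*l^2 + 10*l - 20)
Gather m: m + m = 2*m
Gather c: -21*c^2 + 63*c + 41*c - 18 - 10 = -21*c^2 + 104*c - 28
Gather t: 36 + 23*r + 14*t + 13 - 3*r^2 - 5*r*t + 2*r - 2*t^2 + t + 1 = -3*r^2 + 25*r - 2*t^2 + t*(15 - 5*r) + 50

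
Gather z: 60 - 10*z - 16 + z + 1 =45 - 9*z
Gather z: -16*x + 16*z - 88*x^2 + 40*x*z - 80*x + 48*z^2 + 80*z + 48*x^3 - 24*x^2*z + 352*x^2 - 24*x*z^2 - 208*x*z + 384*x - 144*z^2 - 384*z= 48*x^3 + 264*x^2 + 288*x + z^2*(-24*x - 96) + z*(-24*x^2 - 168*x - 288)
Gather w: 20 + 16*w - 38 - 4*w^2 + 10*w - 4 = -4*w^2 + 26*w - 22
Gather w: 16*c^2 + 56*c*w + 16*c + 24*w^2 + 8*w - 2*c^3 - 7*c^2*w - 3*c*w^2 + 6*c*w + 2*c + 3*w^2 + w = -2*c^3 + 16*c^2 + 18*c + w^2*(27 - 3*c) + w*(-7*c^2 + 62*c + 9)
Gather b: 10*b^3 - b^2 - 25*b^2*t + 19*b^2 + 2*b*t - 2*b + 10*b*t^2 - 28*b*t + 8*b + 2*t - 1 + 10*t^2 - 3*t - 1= 10*b^3 + b^2*(18 - 25*t) + b*(10*t^2 - 26*t + 6) + 10*t^2 - t - 2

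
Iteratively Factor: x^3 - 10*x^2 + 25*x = (x)*(x^2 - 10*x + 25) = x*(x - 5)*(x - 5)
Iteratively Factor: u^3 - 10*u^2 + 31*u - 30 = (u - 2)*(u^2 - 8*u + 15) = (u - 3)*(u - 2)*(u - 5)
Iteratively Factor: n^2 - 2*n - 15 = (n + 3)*(n - 5)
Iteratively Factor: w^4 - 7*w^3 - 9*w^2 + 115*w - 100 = (w - 5)*(w^3 - 2*w^2 - 19*w + 20) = (w - 5)*(w - 1)*(w^2 - w - 20) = (w - 5)*(w - 1)*(w + 4)*(w - 5)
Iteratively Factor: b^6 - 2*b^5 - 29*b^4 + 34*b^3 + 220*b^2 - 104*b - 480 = (b - 5)*(b^5 + 3*b^4 - 14*b^3 - 36*b^2 + 40*b + 96) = (b - 5)*(b + 2)*(b^4 + b^3 - 16*b^2 - 4*b + 48) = (b - 5)*(b + 2)*(b + 4)*(b^3 - 3*b^2 - 4*b + 12) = (b - 5)*(b - 3)*(b + 2)*(b + 4)*(b^2 - 4) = (b - 5)*(b - 3)*(b + 2)^2*(b + 4)*(b - 2)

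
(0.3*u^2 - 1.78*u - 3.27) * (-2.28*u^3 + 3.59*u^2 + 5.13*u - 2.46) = -0.684*u^5 + 5.1354*u^4 + 2.6044*u^3 - 21.6087*u^2 - 12.3963*u + 8.0442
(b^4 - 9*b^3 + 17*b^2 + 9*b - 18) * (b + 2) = b^5 - 7*b^4 - b^3 + 43*b^2 - 36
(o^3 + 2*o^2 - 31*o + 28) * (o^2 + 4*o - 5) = o^5 + 6*o^4 - 28*o^3 - 106*o^2 + 267*o - 140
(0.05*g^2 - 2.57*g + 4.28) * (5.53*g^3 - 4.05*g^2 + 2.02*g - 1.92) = 0.2765*g^5 - 14.4146*g^4 + 34.1779*g^3 - 22.6214*g^2 + 13.58*g - 8.2176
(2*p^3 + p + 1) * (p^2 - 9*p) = 2*p^5 - 18*p^4 + p^3 - 8*p^2 - 9*p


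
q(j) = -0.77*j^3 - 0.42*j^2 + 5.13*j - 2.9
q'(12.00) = -337.59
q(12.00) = -1332.38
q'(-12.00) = -317.43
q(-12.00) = 1205.62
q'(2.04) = -6.20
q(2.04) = -0.72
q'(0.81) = 2.93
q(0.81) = 0.57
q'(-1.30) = 2.32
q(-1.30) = -8.59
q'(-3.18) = -15.56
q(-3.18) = 1.30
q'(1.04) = 1.76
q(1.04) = 1.11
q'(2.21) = -8.01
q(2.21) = -1.93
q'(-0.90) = 4.01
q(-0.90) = -7.30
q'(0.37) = 4.50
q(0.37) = -1.10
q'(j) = -2.31*j^2 - 0.84*j + 5.13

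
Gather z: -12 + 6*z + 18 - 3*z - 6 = 3*z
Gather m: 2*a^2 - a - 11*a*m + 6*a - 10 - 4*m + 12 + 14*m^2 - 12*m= 2*a^2 + 5*a + 14*m^2 + m*(-11*a - 16) + 2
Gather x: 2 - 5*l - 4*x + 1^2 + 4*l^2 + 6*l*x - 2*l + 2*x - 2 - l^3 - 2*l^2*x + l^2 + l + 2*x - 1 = -l^3 + 5*l^2 - 6*l + x*(-2*l^2 + 6*l)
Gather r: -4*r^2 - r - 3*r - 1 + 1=-4*r^2 - 4*r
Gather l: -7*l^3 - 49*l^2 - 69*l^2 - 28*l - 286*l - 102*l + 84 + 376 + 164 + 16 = -7*l^3 - 118*l^2 - 416*l + 640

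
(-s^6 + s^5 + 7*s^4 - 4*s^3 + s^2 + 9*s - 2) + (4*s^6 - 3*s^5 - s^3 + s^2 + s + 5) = 3*s^6 - 2*s^5 + 7*s^4 - 5*s^3 + 2*s^2 + 10*s + 3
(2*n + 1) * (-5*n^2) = -10*n^3 - 5*n^2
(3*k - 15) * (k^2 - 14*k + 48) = 3*k^3 - 57*k^2 + 354*k - 720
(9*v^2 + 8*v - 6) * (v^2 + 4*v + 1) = 9*v^4 + 44*v^3 + 35*v^2 - 16*v - 6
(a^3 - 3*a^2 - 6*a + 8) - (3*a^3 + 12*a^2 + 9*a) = -2*a^3 - 15*a^2 - 15*a + 8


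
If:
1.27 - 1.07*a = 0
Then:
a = 1.19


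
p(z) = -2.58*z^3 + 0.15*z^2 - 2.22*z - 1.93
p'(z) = -7.74*z^2 + 0.3*z - 2.22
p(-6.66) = 781.66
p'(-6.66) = -347.53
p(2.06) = -28.42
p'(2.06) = -34.45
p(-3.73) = 142.33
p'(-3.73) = -111.02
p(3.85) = -155.49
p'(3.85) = -115.79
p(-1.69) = 14.70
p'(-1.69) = -24.83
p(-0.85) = 1.65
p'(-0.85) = -8.07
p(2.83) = -65.49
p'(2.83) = -63.36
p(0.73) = -4.47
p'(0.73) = -6.13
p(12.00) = -4465.21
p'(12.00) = -1113.18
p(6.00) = -567.13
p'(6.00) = -279.06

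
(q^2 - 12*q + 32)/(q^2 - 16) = (q - 8)/(q + 4)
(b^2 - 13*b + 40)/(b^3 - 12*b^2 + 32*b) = (b - 5)/(b*(b - 4))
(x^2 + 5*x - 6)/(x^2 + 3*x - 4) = (x + 6)/(x + 4)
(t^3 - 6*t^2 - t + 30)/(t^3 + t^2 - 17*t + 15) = (t^2 - 3*t - 10)/(t^2 + 4*t - 5)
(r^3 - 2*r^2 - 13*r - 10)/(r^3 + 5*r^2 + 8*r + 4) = (r - 5)/(r + 2)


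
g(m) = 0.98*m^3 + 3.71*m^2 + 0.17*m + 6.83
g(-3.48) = 9.87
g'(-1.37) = -4.48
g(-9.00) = -408.61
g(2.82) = 58.79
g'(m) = 2.94*m^2 + 7.42*m + 0.17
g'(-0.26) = -1.56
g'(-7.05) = 93.98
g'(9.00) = 305.09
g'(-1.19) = -4.50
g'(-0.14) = -0.81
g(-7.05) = -153.37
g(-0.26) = 7.02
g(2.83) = 59.24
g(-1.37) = 11.04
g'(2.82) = 44.47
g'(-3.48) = 9.95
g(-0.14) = 6.88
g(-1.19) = 10.23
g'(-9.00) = 171.53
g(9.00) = 1023.29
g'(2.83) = 44.71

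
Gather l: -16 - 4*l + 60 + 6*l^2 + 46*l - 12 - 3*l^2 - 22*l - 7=3*l^2 + 20*l + 25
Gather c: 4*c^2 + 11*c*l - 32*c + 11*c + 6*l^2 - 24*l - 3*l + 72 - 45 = 4*c^2 + c*(11*l - 21) + 6*l^2 - 27*l + 27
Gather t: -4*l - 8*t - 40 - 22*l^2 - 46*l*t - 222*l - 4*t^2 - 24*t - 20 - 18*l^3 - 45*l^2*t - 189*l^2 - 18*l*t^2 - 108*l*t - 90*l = -18*l^3 - 211*l^2 - 316*l + t^2*(-18*l - 4) + t*(-45*l^2 - 154*l - 32) - 60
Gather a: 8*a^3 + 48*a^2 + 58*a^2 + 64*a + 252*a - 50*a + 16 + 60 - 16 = 8*a^3 + 106*a^2 + 266*a + 60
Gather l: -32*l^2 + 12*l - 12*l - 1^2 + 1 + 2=2 - 32*l^2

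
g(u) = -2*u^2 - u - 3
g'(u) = -4*u - 1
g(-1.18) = -4.60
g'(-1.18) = 3.72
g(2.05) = -13.46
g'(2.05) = -9.20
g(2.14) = -14.30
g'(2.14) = -9.56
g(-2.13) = -9.94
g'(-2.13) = 7.52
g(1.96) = -12.64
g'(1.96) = -8.84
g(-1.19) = -4.64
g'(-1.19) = 3.76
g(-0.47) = -2.97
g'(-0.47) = 0.88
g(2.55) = -18.56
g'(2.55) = -11.20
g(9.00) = -174.00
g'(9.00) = -37.00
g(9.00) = -174.00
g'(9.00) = -37.00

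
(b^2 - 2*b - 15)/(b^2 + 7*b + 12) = (b - 5)/(b + 4)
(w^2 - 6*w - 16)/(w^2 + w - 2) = (w - 8)/(w - 1)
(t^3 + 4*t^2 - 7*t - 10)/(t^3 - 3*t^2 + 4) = (t + 5)/(t - 2)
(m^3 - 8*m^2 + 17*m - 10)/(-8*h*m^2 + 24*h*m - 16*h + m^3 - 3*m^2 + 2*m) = (5 - m)/(8*h - m)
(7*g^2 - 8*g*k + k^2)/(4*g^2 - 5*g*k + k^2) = (7*g - k)/(4*g - k)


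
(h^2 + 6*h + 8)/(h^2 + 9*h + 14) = (h + 4)/(h + 7)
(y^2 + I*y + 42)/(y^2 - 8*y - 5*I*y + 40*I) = (y^2 + I*y + 42)/(y^2 - 8*y - 5*I*y + 40*I)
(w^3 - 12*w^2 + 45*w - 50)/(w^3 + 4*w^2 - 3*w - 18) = (w^2 - 10*w + 25)/(w^2 + 6*w + 9)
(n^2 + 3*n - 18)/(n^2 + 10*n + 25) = (n^2 + 3*n - 18)/(n^2 + 10*n + 25)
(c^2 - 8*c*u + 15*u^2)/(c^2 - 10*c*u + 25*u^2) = (-c + 3*u)/(-c + 5*u)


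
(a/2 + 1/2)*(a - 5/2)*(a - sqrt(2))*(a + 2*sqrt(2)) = a^4/2 - 3*a^3/4 + sqrt(2)*a^3/2 - 13*a^2/4 - 3*sqrt(2)*a^2/4 - 5*sqrt(2)*a/4 + 3*a + 5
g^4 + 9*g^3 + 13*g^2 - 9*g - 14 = (g - 1)*(g + 1)*(g + 2)*(g + 7)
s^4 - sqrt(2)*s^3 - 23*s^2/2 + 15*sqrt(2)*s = s*(s - 2*sqrt(2))*(s - 3*sqrt(2)/2)*(s + 5*sqrt(2)/2)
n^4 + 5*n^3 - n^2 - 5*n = n*(n - 1)*(n + 1)*(n + 5)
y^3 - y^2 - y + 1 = (y - 1)^2*(y + 1)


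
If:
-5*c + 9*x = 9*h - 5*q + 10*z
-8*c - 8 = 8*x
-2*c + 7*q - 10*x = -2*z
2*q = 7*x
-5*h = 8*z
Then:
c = -9/8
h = 13/4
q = 7/16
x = 1/8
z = -65/32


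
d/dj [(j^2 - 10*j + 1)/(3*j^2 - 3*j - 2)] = (27*j^2 - 10*j + 23)/(9*j^4 - 18*j^3 - 3*j^2 + 12*j + 4)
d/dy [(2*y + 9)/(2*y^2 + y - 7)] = (4*y^2 + 2*y - (2*y + 9)*(4*y + 1) - 14)/(2*y^2 + y - 7)^2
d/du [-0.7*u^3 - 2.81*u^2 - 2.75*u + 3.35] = -2.1*u^2 - 5.62*u - 2.75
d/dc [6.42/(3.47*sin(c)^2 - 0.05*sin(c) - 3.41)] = (0.321 - 44.5548*sin(c))*cos(c)/(-3.47*sin(c)^2 + 0.05*sin(c) + 3.41)^2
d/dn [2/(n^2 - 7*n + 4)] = 2*(7 - 2*n)/(n^2 - 7*n + 4)^2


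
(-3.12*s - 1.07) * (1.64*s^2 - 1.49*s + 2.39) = -5.1168*s^3 + 2.894*s^2 - 5.8625*s - 2.5573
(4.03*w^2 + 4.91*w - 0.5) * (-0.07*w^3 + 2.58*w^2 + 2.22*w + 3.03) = -0.2821*w^5 + 10.0537*w^4 + 21.6494*w^3 + 21.8211*w^2 + 13.7673*w - 1.515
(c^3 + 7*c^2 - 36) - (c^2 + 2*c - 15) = c^3 + 6*c^2 - 2*c - 21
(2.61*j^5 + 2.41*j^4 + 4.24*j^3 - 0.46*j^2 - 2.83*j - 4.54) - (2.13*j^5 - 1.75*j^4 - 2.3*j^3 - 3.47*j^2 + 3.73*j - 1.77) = 0.48*j^5 + 4.16*j^4 + 6.54*j^3 + 3.01*j^2 - 6.56*j - 2.77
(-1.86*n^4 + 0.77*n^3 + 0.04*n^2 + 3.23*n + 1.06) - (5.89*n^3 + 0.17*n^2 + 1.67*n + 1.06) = -1.86*n^4 - 5.12*n^3 - 0.13*n^2 + 1.56*n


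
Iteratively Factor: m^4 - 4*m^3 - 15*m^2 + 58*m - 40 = (m + 4)*(m^3 - 8*m^2 + 17*m - 10) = (m - 2)*(m + 4)*(m^2 - 6*m + 5) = (m - 2)*(m - 1)*(m + 4)*(m - 5)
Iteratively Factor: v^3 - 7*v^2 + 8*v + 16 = (v + 1)*(v^2 - 8*v + 16) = (v - 4)*(v + 1)*(v - 4)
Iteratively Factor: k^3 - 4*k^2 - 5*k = (k + 1)*(k^2 - 5*k) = k*(k + 1)*(k - 5)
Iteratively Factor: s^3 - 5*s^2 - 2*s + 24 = (s - 3)*(s^2 - 2*s - 8) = (s - 4)*(s - 3)*(s + 2)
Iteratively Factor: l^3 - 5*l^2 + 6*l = (l - 3)*(l^2 - 2*l) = (l - 3)*(l - 2)*(l)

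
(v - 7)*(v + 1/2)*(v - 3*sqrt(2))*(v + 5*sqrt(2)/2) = v^4 - 13*v^3/2 - sqrt(2)*v^3/2 - 37*v^2/2 + 13*sqrt(2)*v^2/4 + 7*sqrt(2)*v/4 + 195*v/2 + 105/2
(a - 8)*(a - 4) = a^2 - 12*a + 32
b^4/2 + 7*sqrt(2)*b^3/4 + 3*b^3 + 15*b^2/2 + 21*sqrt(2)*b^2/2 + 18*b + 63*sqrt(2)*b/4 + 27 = (b/2 + sqrt(2))*(b + 3)^2*(b + 3*sqrt(2)/2)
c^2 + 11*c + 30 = (c + 5)*(c + 6)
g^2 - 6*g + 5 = (g - 5)*(g - 1)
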